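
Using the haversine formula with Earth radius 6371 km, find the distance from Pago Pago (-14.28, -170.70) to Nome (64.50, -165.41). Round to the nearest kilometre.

8771 km

Δλ = -165.41 − -170.70 = 5.29°.
Δφ = 64.50 − -14.28 = 78.78°.
a = sin²(Δφ/2) + cos φ₁ · cos φ₂ · sin²(Δλ/2) = 0.403600.
c = 2·atan2(√a, √(1−a)) = 1.37678 rad → d = 6371·c ≈ 8771.48 km.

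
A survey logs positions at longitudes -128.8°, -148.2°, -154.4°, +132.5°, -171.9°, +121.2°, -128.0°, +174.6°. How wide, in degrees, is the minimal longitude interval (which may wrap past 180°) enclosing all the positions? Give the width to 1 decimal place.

Sort the longitudes: -171.9°, -154.4°, -148.2°, -128.8°, -128.0°, +121.2°, +132.5°, +174.6°.
Eastward gaps between consecutive values (wrapping around): 17.5°, 6.2°, 19.4°, 0.8°, 249.2°, 11.3°, 42.1°, 13.5°.
Largest gap = 249.2° ⇒ minimal covering band is its complement: 360° − 249.2° = 110.8°.
Band runs from +121.2° eastward to -128.0°, crossing the antimeridian.

110.8°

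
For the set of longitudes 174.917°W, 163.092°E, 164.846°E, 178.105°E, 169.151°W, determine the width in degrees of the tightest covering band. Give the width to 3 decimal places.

27.757°

Sort the longitudes: -174.917°, -169.151°, +163.092°, +164.846°, +178.105°.
Eastward gaps between consecutive values (wrapping around): 5.766°, 332.243°, 1.754°, 13.259°, 6.978°.
Largest gap = 332.243° ⇒ minimal covering band is its complement: 360° − 332.243° = 27.757°.
Band runs from +163.092° eastward to -169.151°, crossing the antimeridian.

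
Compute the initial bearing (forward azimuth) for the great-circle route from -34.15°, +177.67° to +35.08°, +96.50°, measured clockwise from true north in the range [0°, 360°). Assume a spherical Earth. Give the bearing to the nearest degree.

Δλ = 96.50 − 177.67 = -81.17°.
θ = atan2( sin Δλ · cos φ₂ , cos φ₁ · sin φ₂ − sin φ₁ · cos φ₂ · cos Δλ )
  = atan2(-0.80865, 0.54614) = -55.966° → normalised to [0°, 360°): 304.034°.

304°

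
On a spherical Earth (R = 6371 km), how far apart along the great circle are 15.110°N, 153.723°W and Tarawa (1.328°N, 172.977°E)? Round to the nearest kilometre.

3963 km

Δλ = 172.977 − -153.723 = 326.700°; wrapped into (−180°, 180°]: -33.300°.
Δφ = 1.328 − 15.110 = -13.782°.
a = sin²(Δφ/2) + cos φ₁ · cos φ₂ · sin²(Δλ/2) = 0.093632.
c = 2·atan2(√a, √(1−a)) = 0.62196 rad → d = 6371·c ≈ 3962.53 km.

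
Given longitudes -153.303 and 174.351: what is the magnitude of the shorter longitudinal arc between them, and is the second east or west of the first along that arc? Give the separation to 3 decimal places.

32.346° west

Raw difference: 174.351 − -153.303 = 327.654°.
Normalise into (−180°, 180°]: 327.654° − 360° = -32.346°.
Negative ⇒ the second point lies to the west; separation 32.346°.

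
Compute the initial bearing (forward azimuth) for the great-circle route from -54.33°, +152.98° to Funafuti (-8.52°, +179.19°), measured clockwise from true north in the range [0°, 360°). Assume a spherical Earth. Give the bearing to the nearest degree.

Δλ = 179.19 − 152.98 = 26.21°.
θ = atan2( sin Δλ · cos φ₂ , cos φ₁ · sin φ₂ − sin φ₁ · cos φ₂ · cos Δλ )
  = atan2(0.43679, 0.63443) = 34.547° → normalised to [0°, 360°): 34.547°.

35°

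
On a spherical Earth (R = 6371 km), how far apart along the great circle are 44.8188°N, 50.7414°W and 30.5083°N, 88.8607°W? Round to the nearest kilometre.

3670 km

Δλ = -88.8607 − -50.7414 = -38.1193°.
Δφ = 30.5083 − 44.8188 = -14.3105°.
a = sin²(Δφ/2) + cos φ₁ · cos φ₂ · sin²(Δλ/2) = 0.080684.
c = 2·atan2(√a, √(1−a)) = 0.57603 rad → d = 6371·c ≈ 3669.89 km.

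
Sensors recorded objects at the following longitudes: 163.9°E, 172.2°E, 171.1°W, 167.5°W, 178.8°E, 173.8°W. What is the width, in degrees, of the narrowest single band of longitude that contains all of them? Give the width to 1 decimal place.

28.6°

Sort the longitudes: -173.8°, -171.1°, -167.5°, +163.9°, +172.2°, +178.8°.
Eastward gaps between consecutive values (wrapping around): 2.7°, 3.6°, 331.4°, 8.3°, 6.6°, 7.4°.
Largest gap = 331.4° ⇒ minimal covering band is its complement: 360° − 331.4° = 28.6°.
Band runs from +163.9° eastward to -167.5°, crossing the antimeridian.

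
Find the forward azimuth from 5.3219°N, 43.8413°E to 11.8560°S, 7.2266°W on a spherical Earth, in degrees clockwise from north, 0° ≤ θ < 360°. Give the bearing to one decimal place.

251.0°

Δλ = -7.2266 − 43.8413 = -51.0679°.
θ = atan2( sin Δλ · cos φ₂ , cos φ₁ · sin φ₂ − sin φ₁ · cos φ₂ · cos Δλ )
  = atan2(-0.76130, -0.26161) = -108.965° → normalised to [0°, 360°): 251.035°.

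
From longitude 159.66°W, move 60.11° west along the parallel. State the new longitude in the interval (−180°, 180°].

140.23°E

Start at -159.66°; shift −60.11° → -219.77°.
-219.77° lies outside (−180°, 180°]; add 360° → +140.23°.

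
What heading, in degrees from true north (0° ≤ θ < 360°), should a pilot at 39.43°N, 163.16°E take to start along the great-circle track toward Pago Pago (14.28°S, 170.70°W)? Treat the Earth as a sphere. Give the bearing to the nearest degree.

150°

Δλ = -170.70 − 163.16 = -333.86°; wrapped into (−180°, 180°]: 26.14°.
θ = atan2( sin Δλ · cos φ₂ , cos φ₁ · sin φ₂ − sin φ₁ · cos φ₂ · cos Δλ )
  = atan2(0.42695, -0.74308) = 150.119° → normalised to [0°, 360°): 150.119°.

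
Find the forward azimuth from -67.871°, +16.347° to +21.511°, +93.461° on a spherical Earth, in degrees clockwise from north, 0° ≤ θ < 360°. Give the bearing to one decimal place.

70.0°

Δλ = 93.461 − 16.347 = 77.114°.
θ = atan2( sin Δλ · cos φ₂ , cos φ₁ · sin φ₂ − sin φ₁ · cos φ₂ · cos Δλ )
  = atan2(0.90692, 0.33032) = 69.987° → normalised to [0°, 360°): 69.987°.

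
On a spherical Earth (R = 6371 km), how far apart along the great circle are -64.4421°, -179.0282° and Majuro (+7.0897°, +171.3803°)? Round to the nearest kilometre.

7994 km

Δλ = 171.3803 − -179.0282 = 350.4085°; wrapped into (−180°, 180°]: -9.5915°.
Δφ = 7.0897 − -64.4421 = 71.5318°.
a = sin²(Δφ/2) + cos φ₁ · cos φ₂ · sin²(Δλ/2) = 0.344603.
c = 2·atan2(√a, √(1−a)) = 1.25477 rad → d = 6371·c ≈ 7994.13 km.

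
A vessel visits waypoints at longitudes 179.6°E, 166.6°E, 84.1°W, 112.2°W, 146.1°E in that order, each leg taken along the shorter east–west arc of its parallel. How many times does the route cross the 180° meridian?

2

Leg 1: +179.6° → +166.6°, shortest Δλ = -13.0° (west) — does not cross 180°.
Leg 2: +166.6° → -84.1°, shortest Δλ = 109.3° (east) — crosses 180°.
Leg 3: -84.1° → -112.2°, shortest Δλ = -28.1° (west) — does not cross 180°.
Leg 4: -112.2° → +146.1°, shortest Δλ = -101.7° (west) — crosses 180°.
Total crossings: 2.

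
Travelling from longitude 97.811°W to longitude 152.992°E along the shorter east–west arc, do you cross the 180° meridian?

Yes

Naïve |152.992 − -97.811| = 250.803° > 180°, so the shorter arc goes the other way round — across 180°.
Signed shortest Δλ = ((152.992 − -97.811 + 180) mod 360) − 180 = -109.197°.
Going west by 109.197° from -97.811° passes through 180° before reaching +152.992°.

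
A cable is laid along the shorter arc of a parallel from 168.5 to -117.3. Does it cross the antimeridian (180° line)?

Yes

Naïve |-117.3 − 168.5| = 285.8° > 180°, so the shorter arc goes the other way round — across 180°.
Signed shortest Δλ = ((-117.3 − 168.5 + 180) mod 360) − 180 = 74.2°.
Going east by 74.2° from +168.5° passes through 180° before reaching -117.3°.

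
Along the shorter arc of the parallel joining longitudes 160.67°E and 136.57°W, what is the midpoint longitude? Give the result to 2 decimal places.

167.95°W

Signed shortest Δλ from +160.67° to -136.57° is +62.76°.
Midpoint longitude = +160.67° + (+62.76°)/2 = +160.67° + 31.38° = +192.05°.
Normalise into (−180°, 180°]: -167.95°.
(The naïve average (+160.67 + -136.57)/2 = 12.05° is on the wrong side of the globe.)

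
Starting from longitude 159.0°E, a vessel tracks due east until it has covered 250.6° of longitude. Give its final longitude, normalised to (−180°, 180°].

Start at +159.0°; shift +250.6° → +409.6°.
+409.6° lies outside (−180°, 180°]; subtract 360° → +49.6°.

49.6°E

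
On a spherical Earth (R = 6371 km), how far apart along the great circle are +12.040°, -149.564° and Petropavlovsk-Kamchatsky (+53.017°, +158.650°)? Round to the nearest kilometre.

6444 km

Δλ = 158.650 − -149.564 = 308.214°; wrapped into (−180°, 180°]: -51.786°.
Δφ = 53.017 − 12.040 = 40.977°.
a = sin²(Δφ/2) + cos φ₁ · cos φ₂ · sin²(Δλ/2) = 0.234711.
c = 2·atan2(√a, √(1−a)) = 1.01151 rad → d = 6371·c ≈ 6444.35 km.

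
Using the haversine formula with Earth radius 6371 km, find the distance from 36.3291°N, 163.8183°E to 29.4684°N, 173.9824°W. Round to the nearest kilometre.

Δλ = -173.9824 − 163.8183 = -337.8007°; wrapped into (−180°, 180°]: 22.1993°.
Δφ = 29.4684 − 36.3291 = -6.8607°.
a = sin²(Δφ/2) + cos φ₁ · cos φ₂ · sin²(Δλ/2) = 0.029576.
c = 2·atan2(√a, √(1−a)) = 0.34567 rad → d = 6371·c ≈ 2202.27 km.

2202 km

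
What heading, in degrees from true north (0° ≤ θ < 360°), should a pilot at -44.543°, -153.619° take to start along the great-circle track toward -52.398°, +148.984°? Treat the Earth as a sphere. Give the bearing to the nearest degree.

237°

Δλ = 148.984 − -153.619 = 302.603°; wrapped into (−180°, 180°]: -57.397°.
θ = atan2( sin Δλ · cos φ₂ , cos φ₁ · sin φ₂ − sin φ₁ · cos φ₂ · cos Δλ )
  = atan2(-0.51402, -0.33405) = -123.019° → normalised to [0°, 360°): 236.981°.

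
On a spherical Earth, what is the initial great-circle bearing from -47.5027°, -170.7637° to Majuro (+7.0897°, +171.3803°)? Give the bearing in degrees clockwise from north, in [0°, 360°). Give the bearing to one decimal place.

Δλ = 171.3803 − -170.7637 = 342.1440°; wrapped into (−180°, 180°]: -17.8560°.
θ = atan2( sin Δλ · cos φ₂ , cos φ₁ · sin φ₂ − sin φ₁ · cos φ₂ · cos Δλ )
  = atan2(-0.30428, 0.77981) = -21.316° → normalised to [0°, 360°): 338.684°.

338.7°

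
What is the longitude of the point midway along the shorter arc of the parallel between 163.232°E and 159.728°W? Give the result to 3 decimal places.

Signed shortest Δλ from +163.232° to -159.728° is +37.040°.
Midpoint longitude = +163.232° + (+37.040°)/2 = +163.232° + 18.520° = +181.752°.
Normalise into (−180°, 180°]: -178.248°.
(The naïve average (+163.232 + -159.728)/2 = 1.752° is on the wrong side of the globe.)

178.248°W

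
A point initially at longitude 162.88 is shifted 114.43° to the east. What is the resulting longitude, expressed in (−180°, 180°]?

-82.69°

Start at +162.88°; shift +114.43° → +277.31°.
+277.31° lies outside (−180°, 180°]; subtract 360° → -82.69°.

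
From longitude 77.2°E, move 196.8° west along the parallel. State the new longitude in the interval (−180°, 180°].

119.6°W

Start at +77.2°; shift −196.8° → -119.6°.
-119.6° already lies in (−180°, 180°].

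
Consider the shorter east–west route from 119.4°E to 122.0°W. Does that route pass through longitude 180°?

Yes

Naïve |-122.0 − 119.4| = 241.4° > 180°, so the shorter arc goes the other way round — across 180°.
Signed shortest Δλ = ((-122.0 − 119.4 + 180) mod 360) − 180 = 118.6°.
Going east by 118.6° from +119.4° passes through 180° before reaching -122.0°.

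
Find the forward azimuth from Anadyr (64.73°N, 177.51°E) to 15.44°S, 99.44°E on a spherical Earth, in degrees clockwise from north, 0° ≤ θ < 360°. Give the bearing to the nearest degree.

253°

Δλ = 99.44 − 177.51 = -78.07°.
θ = atan2( sin Δλ · cos φ₂ , cos φ₁ · sin φ₂ − sin φ₁ · cos φ₂ · cos Δλ )
  = atan2(-0.94309, -0.29384) = -107.305° → normalised to [0°, 360°): 252.695°.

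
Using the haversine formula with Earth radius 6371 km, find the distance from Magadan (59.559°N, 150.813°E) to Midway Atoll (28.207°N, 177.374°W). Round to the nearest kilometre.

Δλ = -177.374 − 150.813 = -328.187°; wrapped into (−180°, 180°]: 31.813°.
Δφ = 28.207 − 59.559 = -31.352°.
a = sin²(Δφ/2) + cos φ₁ · cos φ₂ · sin²(Δλ/2) = 0.106543.
c = 2·atan2(√a, √(1−a)) = 0.66501 rad → d = 6371·c ≈ 4236.75 km.

4237 km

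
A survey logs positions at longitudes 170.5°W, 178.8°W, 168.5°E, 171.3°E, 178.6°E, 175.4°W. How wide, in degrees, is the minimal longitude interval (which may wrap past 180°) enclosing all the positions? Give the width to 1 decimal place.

21.0°

Sort the longitudes: -178.8°, -175.4°, -170.5°, +168.5°, +171.3°, +178.6°.
Eastward gaps between consecutive values (wrapping around): 3.4°, 4.9°, 339.0°, 2.8°, 7.3°, 2.6°.
Largest gap = 339.0° ⇒ minimal covering band is its complement: 360° − 339.0° = 21.0°.
Band runs from +168.5° eastward to -170.5°, crossing the antimeridian.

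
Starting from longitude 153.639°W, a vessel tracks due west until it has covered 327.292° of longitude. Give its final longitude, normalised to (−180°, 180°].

Start at -153.639°; shift −327.292° → -480.931°.
-480.931° lies outside (−180°, 180°]; add 360° → -120.931°.

120.931°W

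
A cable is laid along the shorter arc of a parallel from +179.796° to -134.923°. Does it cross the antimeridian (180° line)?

Naïve |-134.923 − 179.796| = 314.719° > 180°, so the shorter arc goes the other way round — across 180°.
Signed shortest Δλ = ((-134.923 − 179.796 + 180) mod 360) − 180 = 45.281°.
Going east by 45.281° from +179.796° passes through 180° before reaching -134.923°.

Yes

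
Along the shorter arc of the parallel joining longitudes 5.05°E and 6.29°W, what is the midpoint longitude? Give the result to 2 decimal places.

0.62°W

Signed shortest Δλ from +5.05° to -6.29° is -11.34°.
Midpoint longitude = +5.05° + (-11.34°)/2 = +5.05° − 5.67° = -0.62°.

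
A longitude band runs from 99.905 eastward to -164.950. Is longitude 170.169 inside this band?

Band width going east from +99.905° to -164.950°: ((-164.950 − 99.905) mod 360) = 95.145°.
Offset of +170.169° east of the west edge: ((170.169 − 99.905) mod 360) = 70.264°.
70.264° ≤ 95.145° ⇒ inside.

Yes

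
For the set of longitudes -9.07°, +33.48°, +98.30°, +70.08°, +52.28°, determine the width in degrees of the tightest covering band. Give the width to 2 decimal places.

Sort the longitudes: -9.07°, +33.48°, +52.28°, +70.08°, +98.30°.
Eastward gaps between consecutive values (wrapping around): 42.55°, 18.80°, 17.80°, 28.22°, 252.63°.
Largest gap = 252.63° ⇒ minimal covering band is its complement: 360° − 252.63° = 107.37°.
Band runs from -9.07° eastward to +98.30°.

107.37°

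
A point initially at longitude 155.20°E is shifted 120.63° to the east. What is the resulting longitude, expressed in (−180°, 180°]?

84.17°W

Start at +155.20°; shift +120.63° → +275.83°.
+275.83° lies outside (−180°, 180°]; subtract 360° → -84.17°.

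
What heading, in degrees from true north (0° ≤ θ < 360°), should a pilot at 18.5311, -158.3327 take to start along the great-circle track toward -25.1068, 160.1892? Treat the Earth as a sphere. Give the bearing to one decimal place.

Δλ = 160.1892 − -158.3327 = 318.5219°; wrapped into (−180°, 180°]: -41.4781°.
θ = atan2( sin Δλ · cos φ₂ , cos φ₁ · sin φ₂ − sin φ₁ · cos φ₂ · cos Δλ )
  = atan2(-0.59976, -0.61792) = -135.855° → normalised to [0°, 360°): 224.145°.

224.1°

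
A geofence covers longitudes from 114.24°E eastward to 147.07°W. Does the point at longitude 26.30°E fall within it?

No

Band width going east from +114.24° to -147.07°: ((-147.07 − 114.24) mod 360) = 98.69°.
Offset of +26.30° east of the west edge: ((26.30 − 114.24) mod 360) = 272.06°.
272.06° > 98.69° ⇒ outside.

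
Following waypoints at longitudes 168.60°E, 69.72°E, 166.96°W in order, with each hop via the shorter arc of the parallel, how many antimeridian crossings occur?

1

Leg 1: +168.60° → +69.72°, shortest Δλ = -98.88° (west) — does not cross 180°.
Leg 2: +69.72° → -166.96°, shortest Δλ = 123.32° (east) — crosses 180°.
Total crossings: 1.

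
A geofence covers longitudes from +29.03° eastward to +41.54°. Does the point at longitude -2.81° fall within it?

Band width going east from +29.03° to +41.54°: ((41.54 − 29.03) mod 360) = 12.51°.
Offset of -2.81° east of the west edge: ((-2.81 − 29.03) mod 360) = 328.16°.
328.16° > 12.51° ⇒ outside.

No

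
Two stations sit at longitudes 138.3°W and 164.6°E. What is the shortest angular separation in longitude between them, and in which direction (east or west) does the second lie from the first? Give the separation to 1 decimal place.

57.1° west

Raw difference: 164.6 − -138.3 = 302.9°.
Normalise into (−180°, 180°]: 302.9° − 360° = -57.1°.
Negative ⇒ the second point lies to the west; separation 57.1°.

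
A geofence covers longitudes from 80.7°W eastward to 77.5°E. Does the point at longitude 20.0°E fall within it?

Band width going east from -80.7° to +77.5°: ((77.5 − -80.7) mod 360) = 158.2°.
Offset of +20.0° east of the west edge: ((20.0 − -80.7) mod 360) = 100.7°.
100.7° ≤ 158.2° ⇒ inside.

Yes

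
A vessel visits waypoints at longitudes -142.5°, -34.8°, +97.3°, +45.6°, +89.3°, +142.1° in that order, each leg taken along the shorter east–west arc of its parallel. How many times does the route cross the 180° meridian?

Leg 1: -142.5° → -34.8°, shortest Δλ = 107.7° (east) — does not cross 180°.
Leg 2: -34.8° → +97.3°, shortest Δλ = 132.1° (east) — does not cross 180°.
Leg 3: +97.3° → +45.6°, shortest Δλ = -51.7° (west) — does not cross 180°.
Leg 4: +45.6° → +89.3°, shortest Δλ = 43.7° (east) — does not cross 180°.
Leg 5: +89.3° → +142.1°, shortest Δλ = 52.8° (east) — does not cross 180°.
Total crossings: 0.

0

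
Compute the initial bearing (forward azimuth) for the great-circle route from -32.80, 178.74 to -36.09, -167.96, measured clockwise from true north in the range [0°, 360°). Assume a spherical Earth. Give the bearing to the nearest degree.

Δλ = -167.96 − 178.74 = -346.70°; wrapped into (−180°, 180°]: 13.30°.
θ = atan2( sin Δλ · cos φ₂ , cos φ₁ · sin φ₂ − sin φ₁ · cos φ₂ · cos Δλ )
  = atan2(0.18590, -0.06913) = 110.399° → normalised to [0°, 360°): 110.399°.

110°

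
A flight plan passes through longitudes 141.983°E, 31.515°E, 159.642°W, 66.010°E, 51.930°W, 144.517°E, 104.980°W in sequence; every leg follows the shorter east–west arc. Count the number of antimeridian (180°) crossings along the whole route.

4

Leg 1: +141.983° → +31.515°, shortest Δλ = -110.468° (west) — does not cross 180°.
Leg 2: +31.515° → -159.642°, shortest Δλ = 168.843° (east) — crosses 180°.
Leg 3: -159.642° → +66.010°, shortest Δλ = -134.348° (west) — crosses 180°.
Leg 4: +66.010° → -51.930°, shortest Δλ = -117.94° (west) — does not cross 180°.
Leg 5: -51.930° → +144.517°, shortest Δλ = -163.553° (west) — crosses 180°.
Leg 6: +144.517° → -104.980°, shortest Δλ = 110.503° (east) — crosses 180°.
Total crossings: 4.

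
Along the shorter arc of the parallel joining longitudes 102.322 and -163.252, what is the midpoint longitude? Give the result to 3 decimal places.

Signed shortest Δλ from +102.322° to -163.252° is +94.426°.
Midpoint longitude = +102.322° + (+94.426°)/2 = +102.322° + 47.213° = +149.535°.
(The naïve average (+102.322 + -163.252)/2 = -30.465° is on the wrong side of the globe.)

+149.535°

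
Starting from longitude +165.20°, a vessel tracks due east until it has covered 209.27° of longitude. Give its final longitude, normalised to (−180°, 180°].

+14.47°

Start at +165.20°; shift +209.27° → +374.47°.
+374.47° lies outside (−180°, 180°]; subtract 360° → +14.47°.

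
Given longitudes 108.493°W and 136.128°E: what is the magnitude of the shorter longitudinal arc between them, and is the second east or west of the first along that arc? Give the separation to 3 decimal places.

115.379° west

Raw difference: 136.128 − -108.493 = 244.621°.
Normalise into (−180°, 180°]: 244.621° − 360° = -115.379°.
Negative ⇒ the second point lies to the west; separation 115.379°.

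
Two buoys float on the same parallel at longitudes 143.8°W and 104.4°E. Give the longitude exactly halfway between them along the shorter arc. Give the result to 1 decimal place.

160.3°E

Signed shortest Δλ from -143.8° to +104.4° is -111.8°.
Midpoint longitude = -143.8° + (-111.8°)/2 = -143.8° − 55.9° = -199.7°.
Normalise into (−180°, 180°]: +160.3°.
(The naïve average (-143.8 + +104.4)/2 = -19.7° is on the wrong side of the globe.)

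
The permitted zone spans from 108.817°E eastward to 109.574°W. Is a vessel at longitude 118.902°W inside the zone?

Yes

Band width going east from +108.817° to -109.574°: ((-109.574 − 108.817) mod 360) = 141.609°.
Offset of -118.902° east of the west edge: ((-118.902 − 108.817) mod 360) = 132.281°.
132.281° ≤ 141.609° ⇒ inside.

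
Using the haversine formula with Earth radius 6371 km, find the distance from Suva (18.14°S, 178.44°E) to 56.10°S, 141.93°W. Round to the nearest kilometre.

5359 km

Δλ = -141.93 − 178.44 = -320.37°; wrapped into (−180°, 180°]: 39.63°.
Δφ = -56.10 − -18.14 = -37.96°.
a = sin²(Δφ/2) + cos φ₁ · cos φ₂ · sin²(Δλ/2) = 0.166685.
c = 2·atan2(√a, √(1−a)) = 0.84112 rad → d = 6371·c ≈ 5358.76 km.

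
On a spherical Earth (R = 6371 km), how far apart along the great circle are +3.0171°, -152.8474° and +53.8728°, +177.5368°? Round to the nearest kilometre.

6264 km

Δλ = 177.5368 − -152.8474 = 330.3842°; wrapped into (−180°, 180°]: -29.6158°.
Δφ = 53.8728 − 3.0171 = 50.8557°.
a = sin²(Δφ/2) + cos φ₁ · cos φ₂ · sin²(Δλ/2) = 0.222821.
c = 2·atan2(√a, √(1−a)) = 0.98320 rad → d = 6371·c ≈ 6263.99 km.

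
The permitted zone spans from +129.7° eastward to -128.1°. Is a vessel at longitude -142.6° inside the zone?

Band width going east from +129.7° to -128.1°: ((-128.1 − 129.7) mod 360) = 102.2°.
Offset of -142.6° east of the west edge: ((-142.6 − 129.7) mod 360) = 87.7°.
87.7° ≤ 102.2° ⇒ inside.

Yes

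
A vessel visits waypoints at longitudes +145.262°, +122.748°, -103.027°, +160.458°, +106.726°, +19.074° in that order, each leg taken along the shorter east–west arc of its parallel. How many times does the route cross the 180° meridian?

Leg 1: +145.262° → +122.748°, shortest Δλ = -22.514° (west) — does not cross 180°.
Leg 2: +122.748° → -103.027°, shortest Δλ = 134.225° (east) — crosses 180°.
Leg 3: -103.027° → +160.458°, shortest Δλ = -96.515° (west) — crosses 180°.
Leg 4: +160.458° → +106.726°, shortest Δλ = -53.732° (west) — does not cross 180°.
Leg 5: +106.726° → +19.074°, shortest Δλ = -87.652° (west) — does not cross 180°.
Total crossings: 2.

2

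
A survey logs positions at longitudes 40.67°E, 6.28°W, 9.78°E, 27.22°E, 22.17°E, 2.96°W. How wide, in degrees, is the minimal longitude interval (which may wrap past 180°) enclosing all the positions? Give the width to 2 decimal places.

46.95°

Sort the longitudes: -6.28°, -2.96°, +9.78°, +22.17°, +27.22°, +40.67°.
Eastward gaps between consecutive values (wrapping around): 3.32°, 12.74°, 12.39°, 5.05°, 13.45°, 313.05°.
Largest gap = 313.05° ⇒ minimal covering band is its complement: 360° − 313.05° = 46.95°.
Band runs from -6.28° eastward to +40.67°.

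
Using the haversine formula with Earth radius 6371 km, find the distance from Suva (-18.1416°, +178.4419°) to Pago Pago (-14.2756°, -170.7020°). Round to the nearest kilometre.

1236 km

Δλ = -170.7020 − 178.4419 = -349.1439°; wrapped into (−180°, 180°]: 10.8561°.
Δφ = -14.2756 − -18.1416 = 3.8660°.
a = sin²(Δφ/2) + cos φ₁ · cos φ₂ · sin²(Δλ/2) = 0.009379.
c = 2·atan2(√a, √(1−a)) = 0.19399 rad → d = 6371·c ≈ 1235.92 km.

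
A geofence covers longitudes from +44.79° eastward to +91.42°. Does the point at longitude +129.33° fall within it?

Band width going east from +44.79° to +91.42°: ((91.42 − 44.79) mod 360) = 46.63°.
Offset of +129.33° east of the west edge: ((129.33 − 44.79) mod 360) = 84.54°.
84.54° > 46.63° ⇒ outside.

No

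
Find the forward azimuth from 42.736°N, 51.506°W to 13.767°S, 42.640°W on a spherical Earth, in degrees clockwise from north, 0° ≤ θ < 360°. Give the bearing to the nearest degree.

170°

Δλ = -42.640 − -51.506 = 8.866°.
θ = atan2( sin Δλ · cos φ₂ , cos φ₁ · sin φ₂ − sin φ₁ · cos φ₂ · cos Δλ )
  = atan2(0.14970, -0.82604) = 169.728° → normalised to [0°, 360°): 169.728°.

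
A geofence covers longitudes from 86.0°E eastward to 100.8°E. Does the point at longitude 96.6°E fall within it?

Band width going east from +86.0° to +100.8°: ((100.8 − 86.0) mod 360) = 14.8°.
Offset of +96.6° east of the west edge: ((96.6 − 86.0) mod 360) = 10.6°.
10.6° ≤ 14.8° ⇒ inside.

Yes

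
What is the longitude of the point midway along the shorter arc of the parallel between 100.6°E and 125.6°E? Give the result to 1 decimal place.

Signed shortest Δλ from +100.6° to +125.6° is +25.0°.
Midpoint longitude = +100.6° + (+25.0°)/2 = +100.6° + 12.5° = +113.1°.

113.1°E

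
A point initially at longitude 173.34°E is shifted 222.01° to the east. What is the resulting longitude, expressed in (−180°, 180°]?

Start at +173.34°; shift +222.01° → +395.35°.
+395.35° lies outside (−180°, 180°]; subtract 360° → +35.35°.

35.35°E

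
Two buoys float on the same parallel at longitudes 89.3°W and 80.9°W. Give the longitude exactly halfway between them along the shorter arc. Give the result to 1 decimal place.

Signed shortest Δλ from -89.3° to -80.9° is +8.4°.
Midpoint longitude = -89.3° + (+8.4°)/2 = -89.3° + 4.2° = -85.1°.

85.1°W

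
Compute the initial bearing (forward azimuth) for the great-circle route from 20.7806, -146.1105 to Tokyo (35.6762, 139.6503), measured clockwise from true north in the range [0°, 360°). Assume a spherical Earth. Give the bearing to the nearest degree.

301°

Δλ = 139.6503 − -146.1105 = 285.7608°; wrapped into (−180°, 180°]: -74.2392°.
θ = atan2( sin Δλ · cos φ₂ , cos φ₁ · sin φ₂ − sin φ₁ · cos φ₂ · cos Δλ )
  = atan2(-0.78179, 0.46698) = -59.149° → normalised to [0°, 360°): 300.851°.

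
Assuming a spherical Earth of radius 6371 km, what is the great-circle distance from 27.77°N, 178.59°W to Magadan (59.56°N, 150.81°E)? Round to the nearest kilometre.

4230 km

Δλ = 150.81 − -178.59 = 329.40°; wrapped into (−180°, 180°]: -30.60°.
Δφ = 59.56 − 27.77 = 31.79°.
a = sin²(Δφ/2) + cos φ₁ · cos φ₂ · sin²(Δλ/2) = 0.106221.
c = 2·atan2(√a, √(1−a)) = 0.66396 rad → d = 6371·c ≈ 4230.10 km.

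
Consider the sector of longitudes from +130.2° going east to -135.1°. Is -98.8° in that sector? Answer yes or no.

No

Band width going east from +130.2° to -135.1°: ((-135.1 − 130.2) mod 360) = 94.7°.
Offset of -98.8° east of the west edge: ((-98.8 − 130.2) mod 360) = 131.0°.
131.0° > 94.7° ⇒ outside.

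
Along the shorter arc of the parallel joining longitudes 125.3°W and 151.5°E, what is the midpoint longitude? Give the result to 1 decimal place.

Signed shortest Δλ from -125.3° to +151.5° is -83.2°.
Midpoint longitude = -125.3° + (-83.2°)/2 = -125.3° − 41.6° = -166.9°.
(The naïve average (-125.3 + +151.5)/2 = 13.1° is on the wrong side of the globe.)

166.9°W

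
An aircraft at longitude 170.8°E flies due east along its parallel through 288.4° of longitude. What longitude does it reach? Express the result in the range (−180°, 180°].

Start at +170.8°; shift +288.4° → +459.2°.
+459.2° lies outside (−180°, 180°]; subtract 360° → +99.2°.

99.2°E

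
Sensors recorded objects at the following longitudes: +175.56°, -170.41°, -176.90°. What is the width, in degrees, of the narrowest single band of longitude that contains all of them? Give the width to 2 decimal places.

14.03°

Sort the longitudes: -176.90°, -170.41°, +175.56°.
Eastward gaps between consecutive values (wrapping around): 6.49°, 345.97°, 7.54°.
Largest gap = 345.97° ⇒ minimal covering band is its complement: 360° − 345.97° = 14.03°.
Band runs from +175.56° eastward to -170.41°, crossing the antimeridian.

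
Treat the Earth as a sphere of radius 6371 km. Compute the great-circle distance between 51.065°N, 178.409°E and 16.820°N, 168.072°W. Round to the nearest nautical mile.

2156 nmi

Δλ = -168.072 − 178.409 = -346.481°; wrapped into (−180°, 180°]: 13.519°.
Δφ = 16.820 − 51.065 = -34.245°.
a = sin²(Δφ/2) + cos φ₁ · cos φ₂ · sin²(Δλ/2) = 0.095014.
c = 2·atan2(√a, √(1−a)) = 0.62669 rad → d = 6371·c ≈ 3992.66 km ≈ 2155.87 nmi.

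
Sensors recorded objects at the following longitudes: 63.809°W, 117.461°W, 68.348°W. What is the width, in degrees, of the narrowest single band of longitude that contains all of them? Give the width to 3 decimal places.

Sort the longitudes: -117.461°, -68.348°, -63.809°.
Eastward gaps between consecutive values (wrapping around): 49.113°, 4.539°, 306.348°.
Largest gap = 306.348° ⇒ minimal covering band is its complement: 360° − 306.348° = 53.652°.
Band runs from -117.461° eastward to -63.809°.

53.652°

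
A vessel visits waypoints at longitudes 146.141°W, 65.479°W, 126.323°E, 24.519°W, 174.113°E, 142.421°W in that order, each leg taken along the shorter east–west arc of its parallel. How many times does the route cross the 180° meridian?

Leg 1: -146.141° → -65.479°, shortest Δλ = 80.662° (east) — does not cross 180°.
Leg 2: -65.479° → +126.323°, shortest Δλ = -168.198° (west) — crosses 180°.
Leg 3: +126.323° → -24.519°, shortest Δλ = -150.842° (west) — does not cross 180°.
Leg 4: -24.519° → +174.113°, shortest Δλ = -161.368° (west) — crosses 180°.
Leg 5: +174.113° → -142.421°, shortest Δλ = 43.466° (east) — crosses 180°.
Total crossings: 3.

3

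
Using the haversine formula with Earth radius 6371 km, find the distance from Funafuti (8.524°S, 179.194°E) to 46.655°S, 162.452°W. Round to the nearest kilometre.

4585 km

Δλ = -162.452 − 179.194 = -341.646°; wrapped into (−180°, 180°]: 18.354°.
Δφ = -46.655 − -8.524 = -38.131°.
a = sin²(Δφ/2) + cos φ₁ · cos φ₂ · sin²(Δλ/2) = 0.123965.
c = 2·atan2(√a, √(1−a)) = 0.71960 rad → d = 6371·c ≈ 4584.57 km.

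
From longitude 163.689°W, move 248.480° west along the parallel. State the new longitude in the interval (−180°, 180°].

52.169°W

Start at -163.689°; shift −248.480° → -412.169°.
-412.169° lies outside (−180°, 180°]; add 360° → -52.169°.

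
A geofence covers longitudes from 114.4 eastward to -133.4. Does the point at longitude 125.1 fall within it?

Band width going east from +114.4° to -133.4°: ((-133.4 − 114.4) mod 360) = 112.2°.
Offset of +125.1° east of the west edge: ((125.1 − 114.4) mod 360) = 10.7°.
10.7° ≤ 112.2° ⇒ inside.

Yes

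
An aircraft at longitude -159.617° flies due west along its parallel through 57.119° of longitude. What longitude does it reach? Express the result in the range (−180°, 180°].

+143.264°

Start at -159.617°; shift −57.119° → -216.736°.
-216.736° lies outside (−180°, 180°]; add 360° → +143.264°.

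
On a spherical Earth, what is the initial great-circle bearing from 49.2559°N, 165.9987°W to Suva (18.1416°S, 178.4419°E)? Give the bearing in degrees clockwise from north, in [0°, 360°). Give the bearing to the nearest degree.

196°

Δλ = 178.4419 − -165.9987 = 344.4406°; wrapped into (−180°, 180°]: -15.5594°.
θ = atan2( sin Δλ · cos φ₂ , cos φ₁ · sin φ₂ − sin φ₁ · cos φ₂ · cos Δλ )
  = atan2(-0.25490, -0.89681) = -164.133° → normalised to [0°, 360°): 195.867°.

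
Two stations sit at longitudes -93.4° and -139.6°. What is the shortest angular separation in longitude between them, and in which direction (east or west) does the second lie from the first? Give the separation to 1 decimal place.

Raw difference: -139.6 − -93.4 = -46.2°.
Normalise into (−180°, 180°]: -46.2° stays -46.2°.
Negative ⇒ the second point lies to the west; separation 46.2°.

46.2° west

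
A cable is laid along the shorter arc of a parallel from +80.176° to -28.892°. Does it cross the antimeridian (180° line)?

No

Signed shortest Δλ = ((-28.892 − 80.176 + 180) mod 360) − 180 = -109.068°.
Going west by 109.068° from +80.176° reaches -28.892° without touching 180°.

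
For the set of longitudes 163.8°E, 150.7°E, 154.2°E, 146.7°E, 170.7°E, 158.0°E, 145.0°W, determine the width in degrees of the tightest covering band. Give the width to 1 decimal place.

68.3°

Sort the longitudes: -145.0°, +146.7°, +150.7°, +154.2°, +158.0°, +163.8°, +170.7°.
Eastward gaps between consecutive values (wrapping around): 291.7°, 4.0°, 3.5°, 3.8°, 5.8°, 6.9°, 44.3°.
Largest gap = 291.7° ⇒ minimal covering band is its complement: 360° − 291.7° = 68.3°.
Band runs from +146.7° eastward to -145.0°, crossing the antimeridian.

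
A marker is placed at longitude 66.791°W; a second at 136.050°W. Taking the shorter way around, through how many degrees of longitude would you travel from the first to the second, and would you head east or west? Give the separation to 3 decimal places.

69.259° west

Raw difference: -136.050 − -66.791 = -69.259°.
Normalise into (−180°, 180°]: -69.259° stays -69.259°.
Negative ⇒ the second point lies to the west; separation 69.259°.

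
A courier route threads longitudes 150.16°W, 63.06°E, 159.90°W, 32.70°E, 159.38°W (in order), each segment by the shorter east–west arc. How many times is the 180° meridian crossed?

Leg 1: -150.16° → +63.06°, shortest Δλ = -146.78° (west) — crosses 180°.
Leg 2: +63.06° → -159.90°, shortest Δλ = 137.04° (east) — crosses 180°.
Leg 3: -159.90° → +32.70°, shortest Δλ = -167.4° (west) — crosses 180°.
Leg 4: +32.70° → -159.38°, shortest Δλ = 167.92° (east) — crosses 180°.
Total crossings: 4.

4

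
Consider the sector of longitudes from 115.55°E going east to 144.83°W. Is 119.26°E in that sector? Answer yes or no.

Yes

Band width going east from +115.55° to -144.83°: ((-144.83 − 115.55) mod 360) = 99.62°.
Offset of +119.26° east of the west edge: ((119.26 − 115.55) mod 360) = 3.71°.
3.71° ≤ 99.62° ⇒ inside.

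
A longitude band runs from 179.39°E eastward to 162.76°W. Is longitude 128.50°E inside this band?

No

Band width going east from +179.39° to -162.76°: ((-162.76 − 179.39) mod 360) = 17.85°.
Offset of +128.50° east of the west edge: ((128.50 − 179.39) mod 360) = 309.11°.
309.11° > 17.85° ⇒ outside.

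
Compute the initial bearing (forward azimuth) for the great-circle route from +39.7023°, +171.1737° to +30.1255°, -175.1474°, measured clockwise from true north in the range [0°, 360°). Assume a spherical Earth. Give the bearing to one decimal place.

126.4°

Δλ = -175.1474 − 171.1737 = -346.3211°; wrapped into (−180°, 180°]: 13.6789°.
θ = atan2( sin Δλ · cos φ₂ , cos φ₁ · sin φ₂ − sin φ₁ · cos φ₂ · cos Δλ )
  = atan2(0.20454, -0.15070) = 126.382° → normalised to [0°, 360°): 126.382°.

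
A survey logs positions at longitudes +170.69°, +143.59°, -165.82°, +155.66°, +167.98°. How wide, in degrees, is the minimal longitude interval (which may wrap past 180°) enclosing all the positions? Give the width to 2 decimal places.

50.59°

Sort the longitudes: -165.82°, +143.59°, +155.66°, +167.98°, +170.69°.
Eastward gaps between consecutive values (wrapping around): 309.41°, 12.07°, 12.32°, 2.71°, 23.49°.
Largest gap = 309.41° ⇒ minimal covering band is its complement: 360° − 309.41° = 50.59°.
Band runs from +143.59° eastward to -165.82°, crossing the antimeridian.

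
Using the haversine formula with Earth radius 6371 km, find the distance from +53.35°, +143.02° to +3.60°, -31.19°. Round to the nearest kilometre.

Δλ = -31.19 − 143.02 = -174.21°.
Δφ = 3.60 − 53.35 = -49.75°.
a = sin²(Δφ/2) + cos φ₁ · cos φ₂ · sin²(Δλ/2) = 0.771166.
c = 2·atan2(√a, √(1−a)) = 2.14401 rad → d = 6371·c ≈ 13659.46 km.

13659 km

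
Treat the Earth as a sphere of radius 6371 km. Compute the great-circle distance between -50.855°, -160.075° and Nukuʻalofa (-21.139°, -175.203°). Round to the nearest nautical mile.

Δλ = -175.203 − -160.075 = -15.128°.
Δφ = -21.139 − -50.855 = 29.716°.
a = sin²(Δφ/2) + cos φ₁ · cos φ₂ · sin²(Δλ/2) = 0.075956.
c = 2·atan2(√a, √(1−a)) = 0.55843 rad → d = 6371·c ≈ 3557.76 km ≈ 1921.03 nmi.

1921 nmi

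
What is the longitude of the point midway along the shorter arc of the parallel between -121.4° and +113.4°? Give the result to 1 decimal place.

+176.0°

Signed shortest Δλ from -121.4° to +113.4° is -125.2°.
Midpoint longitude = -121.4° + (-125.2°)/2 = -121.4° − 62.6° = -184.0°.
Normalise into (−180°, 180°]: +176.0°.
(The naïve average (-121.4 + +113.4)/2 = -4.0° is on the wrong side of the globe.)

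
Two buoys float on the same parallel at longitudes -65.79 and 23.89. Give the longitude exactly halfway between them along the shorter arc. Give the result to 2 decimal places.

Signed shortest Δλ from -65.79° to +23.89° is +89.68°.
Midpoint longitude = -65.79° + (+89.68°)/2 = -65.79° + 44.84° = -20.95°.

-20.95°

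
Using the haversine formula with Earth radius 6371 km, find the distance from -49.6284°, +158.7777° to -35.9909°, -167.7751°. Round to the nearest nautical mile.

1666 nmi

Δλ = -167.7751 − 158.7777 = -326.5528°; wrapped into (−180°, 180°]: 33.4472°.
Δφ = -35.9909 − -49.6284 = 13.6375°.
a = sin²(Δφ/2) + cos φ₁ · cos φ₂ · sin²(Δλ/2) = 0.057493.
c = 2·atan2(√a, √(1−a)) = 0.48427 rad → d = 6371·c ≈ 3085.30 km ≈ 1665.93 nmi.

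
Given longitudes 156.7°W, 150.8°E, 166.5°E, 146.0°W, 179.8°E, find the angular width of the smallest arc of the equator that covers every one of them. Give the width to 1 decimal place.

Sort the longitudes: -156.7°, -146.0°, +150.8°, +166.5°, +179.8°.
Eastward gaps between consecutive values (wrapping around): 10.7°, 296.8°, 15.7°, 13.3°, 23.5°.
Largest gap = 296.8° ⇒ minimal covering band is its complement: 360° − 296.8° = 63.2°.
Band runs from +150.8° eastward to -146.0°, crossing the antimeridian.

63.2°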